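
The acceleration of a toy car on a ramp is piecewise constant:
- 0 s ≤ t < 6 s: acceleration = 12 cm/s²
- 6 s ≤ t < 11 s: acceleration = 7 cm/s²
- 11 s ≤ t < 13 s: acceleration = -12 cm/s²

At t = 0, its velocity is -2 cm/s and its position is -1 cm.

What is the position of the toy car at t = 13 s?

826.5 cm

On each constant-a segment, Δv = aΔt and Δx = v₀Δt + ½aΔt²; chain segment to segment.
0–6 s: v starts -2 cm/s; Δx = -2·6 + ½·12·6² = 204 cm; v ends 70 cm/s.
6–11 s: v starts 70 cm/s; Δx = 70·5 + ½·7·5² = 437.5 cm; v ends 105 cm/s.
11–13 s: v starts 105 cm/s; Δx = 105·2 + ½·-12·2² = 186 cm; v ends 81 cm/s.
x(13) = -1 + Σ Δx = 826.5 cm.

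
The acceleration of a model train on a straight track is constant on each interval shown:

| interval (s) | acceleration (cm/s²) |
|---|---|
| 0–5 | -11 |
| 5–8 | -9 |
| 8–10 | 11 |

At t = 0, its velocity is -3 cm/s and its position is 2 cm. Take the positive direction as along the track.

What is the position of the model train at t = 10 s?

-513 cm

On each constant-a segment, Δv = aΔt and Δx = v₀Δt + ½aΔt²; chain segment to segment.
0–5 s: v starts -3 cm/s; Δx = -3·5 + ½·-11·5² = -152.5 cm; v ends -58 cm/s.
5–8 s: v starts -58 cm/s; Δx = -58·3 + ½·-9·3² = -214.5 cm; v ends -85 cm/s.
8–10 s: v starts -85 cm/s; Δx = -85·2 + ½·11·2² = -148 cm; v ends -63 cm/s.
x(10) = 2 + Σ Δx = -513 cm.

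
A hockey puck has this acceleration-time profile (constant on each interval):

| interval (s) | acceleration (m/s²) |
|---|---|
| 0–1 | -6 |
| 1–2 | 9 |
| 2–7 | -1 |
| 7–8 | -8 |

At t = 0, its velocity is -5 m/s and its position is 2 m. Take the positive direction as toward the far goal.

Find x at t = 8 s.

-46 m

On each constant-a segment, Δv = aΔt and Δx = v₀Δt + ½aΔt²; chain segment to segment.
0–1 s: v starts -5 m/s; Δx = -5·1 + ½·-6·1² = -8 m; v ends -11 m/s.
1–2 s: v starts -11 m/s; Δx = -11·1 + ½·9·1² = -6.5 m; v ends -2 m/s.
2–7 s: v starts -2 m/s; Δx = -2·5 + ½·-1·5² = -22.5 m; v ends -7 m/s.
7–8 s: v starts -7 m/s; Δx = -7·1 + ½·-8·1² = -11 m; v ends -15 m/s.
x(8) = 2 + Σ Δx = -46 m.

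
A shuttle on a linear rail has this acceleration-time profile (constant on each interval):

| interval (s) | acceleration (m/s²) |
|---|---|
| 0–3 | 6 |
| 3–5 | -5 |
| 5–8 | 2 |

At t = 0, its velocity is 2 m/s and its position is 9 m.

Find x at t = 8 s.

111 m

On each constant-a segment, Δv = aΔt and Δx = v₀Δt + ½aΔt²; chain segment to segment.
0–3 s: v starts 2 m/s; Δx = 2·3 + ½·6·3² = 33 m; v ends 20 m/s.
3–5 s: v starts 20 m/s; Δx = 20·2 + ½·-5·2² = 30 m; v ends 10 m/s.
5–8 s: v starts 10 m/s; Δx = 10·3 + ½·2·3² = 39 m; v ends 16 m/s.
x(8) = 9 + Σ Δx = 111 m.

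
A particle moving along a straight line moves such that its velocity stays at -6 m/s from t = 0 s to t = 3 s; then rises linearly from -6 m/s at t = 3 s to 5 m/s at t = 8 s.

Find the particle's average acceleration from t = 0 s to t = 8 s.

Average acceleration = Δv/Δt = (5 − -6)/(8 − 0) = 1.375 m/s².

1.375 m/s²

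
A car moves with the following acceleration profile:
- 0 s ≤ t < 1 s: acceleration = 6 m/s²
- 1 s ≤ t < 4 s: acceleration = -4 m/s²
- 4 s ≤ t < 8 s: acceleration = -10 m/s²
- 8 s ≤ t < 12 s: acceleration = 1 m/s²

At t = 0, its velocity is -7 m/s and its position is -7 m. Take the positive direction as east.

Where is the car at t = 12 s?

-368 m

On each constant-a segment, Δv = aΔt and Δx = v₀Δt + ½aΔt²; chain segment to segment.
0–1 s: v starts -7 m/s; Δx = -7·1 + ½·6·1² = -4 m; v ends -1 m/s.
1–4 s: v starts -1 m/s; Δx = -1·3 + ½·-4·3² = -21 m; v ends -13 m/s.
4–8 s: v starts -13 m/s; Δx = -13·4 + ½·-10·4² = -132 m; v ends -53 m/s.
8–12 s: v starts -53 m/s; Δx = -53·4 + ½·1·4² = -204 m; v ends -49 m/s.
x(12) = -7 + Σ Δx = -368 m.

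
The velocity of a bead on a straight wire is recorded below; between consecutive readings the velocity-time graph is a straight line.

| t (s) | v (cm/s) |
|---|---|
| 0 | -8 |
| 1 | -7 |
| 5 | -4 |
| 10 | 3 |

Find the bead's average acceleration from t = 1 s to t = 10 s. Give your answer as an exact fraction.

Average acceleration = Δv/Δt = (3 − -7)/(10 − 1) = 10/9 cm/s².

10/9 cm/s²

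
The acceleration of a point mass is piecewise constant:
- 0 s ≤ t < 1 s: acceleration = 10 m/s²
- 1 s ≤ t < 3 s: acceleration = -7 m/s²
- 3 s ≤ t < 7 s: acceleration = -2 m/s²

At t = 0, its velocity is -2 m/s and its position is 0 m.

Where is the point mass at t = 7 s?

-35 m

On each constant-a segment, Δv = aΔt and Δx = v₀Δt + ½aΔt²; chain segment to segment.
0–1 s: v starts -2 m/s; Δx = -2·1 + ½·10·1² = 3 m; v ends 8 m/s.
1–3 s: v starts 8 m/s; Δx = 8·2 + ½·-7·2² = 2 m; v ends -6 m/s.
3–7 s: v starts -6 m/s; Δx = -6·4 + ½·-2·4² = -40 m; v ends -14 m/s.
x(7) = 0 + Σ Δx = -35 m.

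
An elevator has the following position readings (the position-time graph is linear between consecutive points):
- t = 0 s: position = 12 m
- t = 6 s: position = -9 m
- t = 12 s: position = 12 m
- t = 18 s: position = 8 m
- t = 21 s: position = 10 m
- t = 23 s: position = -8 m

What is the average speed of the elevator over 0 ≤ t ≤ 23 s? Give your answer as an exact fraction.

66/23 m/s

Average speed = (total path length)/(elapsed time); on a piecewise-linear x-t graph the path length is Σ|Δx|.
0–6 s: |Δx| = |-9 − 12| = 21 m
6–12 s: |Δx| = |12 − -9| = 21 m
12–18 s: |Δx| = |8 − 12| = 4 m
18–21 s: |Δx| = |10 − 8| = 2 m
21–23 s: |Δx| = |-8 − 10| = 18 m
Total path = 66 m; average speed = 66/23 = 66/23 m/s.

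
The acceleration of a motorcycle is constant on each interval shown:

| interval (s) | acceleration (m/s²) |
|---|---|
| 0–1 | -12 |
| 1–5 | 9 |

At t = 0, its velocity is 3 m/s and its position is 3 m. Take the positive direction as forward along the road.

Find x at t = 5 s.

On each constant-a segment, Δv = aΔt and Δx = v₀Δt + ½aΔt²; chain segment to segment.
0–1 s: v starts 3 m/s; Δx = 3·1 + ½·-12·1² = -3 m; v ends -9 m/s.
1–5 s: v starts -9 m/s; Δx = -9·4 + ½·9·4² = 36 m; v ends 27 m/s.
x(5) = 3 + Σ Δx = 36 m.

36 m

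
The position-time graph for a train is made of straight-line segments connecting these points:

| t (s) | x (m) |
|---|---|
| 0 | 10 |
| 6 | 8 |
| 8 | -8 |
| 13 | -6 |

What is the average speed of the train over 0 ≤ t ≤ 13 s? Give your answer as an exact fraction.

20/13 m/s

Average speed = (total path length)/(elapsed time); on a piecewise-linear x-t graph the path length is Σ|Δx|.
0–6 s: |Δx| = |8 − 10| = 2 m
6–8 s: |Δx| = |-8 − 8| = 16 m
8–13 s: |Δx| = |-6 − -8| = 2 m
Total path = 20 m; average speed = 20/13 = 20/13 m/s.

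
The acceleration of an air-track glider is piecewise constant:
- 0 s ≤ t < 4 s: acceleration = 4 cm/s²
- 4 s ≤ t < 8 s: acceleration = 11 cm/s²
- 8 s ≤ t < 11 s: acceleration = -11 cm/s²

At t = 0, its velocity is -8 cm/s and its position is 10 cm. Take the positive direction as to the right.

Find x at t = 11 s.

On each constant-a segment, Δv = aΔt and Δx = v₀Δt + ½aΔt²; chain segment to segment.
0–4 s: v starts -8 cm/s; Δx = -8·4 + ½·4·4² = 0 cm; v ends 8 cm/s.
4–8 s: v starts 8 cm/s; Δx = 8·4 + ½·11·4² = 120 cm; v ends 52 cm/s.
8–11 s: v starts 52 cm/s; Δx = 52·3 + ½·-11·3² = 106.5 cm; v ends 19 cm/s.
x(11) = 10 + Σ Δx = 236.5 cm.

236.5 cm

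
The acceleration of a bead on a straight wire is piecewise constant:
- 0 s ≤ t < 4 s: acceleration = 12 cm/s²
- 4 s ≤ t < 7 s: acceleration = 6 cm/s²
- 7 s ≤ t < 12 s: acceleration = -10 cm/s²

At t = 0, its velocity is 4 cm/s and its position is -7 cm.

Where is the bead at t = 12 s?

On each constant-a segment, Δv = aΔt and Δx = v₀Δt + ½aΔt²; chain segment to segment.
0–4 s: v starts 4 cm/s; Δx = 4·4 + ½·12·4² = 112 cm; v ends 52 cm/s.
4–7 s: v starts 52 cm/s; Δx = 52·3 + ½·6·3² = 183 cm; v ends 70 cm/s.
7–12 s: v starts 70 cm/s; Δx = 70·5 + ½·-10·5² = 225 cm; v ends 20 cm/s.
x(12) = -7 + Σ Δx = 513 cm.

513 cm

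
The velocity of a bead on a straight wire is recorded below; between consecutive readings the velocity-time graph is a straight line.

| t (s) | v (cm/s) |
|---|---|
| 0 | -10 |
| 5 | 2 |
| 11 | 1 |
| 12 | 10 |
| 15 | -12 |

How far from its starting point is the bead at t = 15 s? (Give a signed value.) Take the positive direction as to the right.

Net displacement equals the area under the velocity-time graph (areas below the axis count negative).
0–5 s: ½(-10 + 2)(5) = -20 cm
5–11 s: ½(2 + 1)(6) = 9 cm
11–12 s: ½(1 + 10)(1) = 5.5 cm
12–15 s: ½(10 + -12)(3) = -3 cm
Net displacement = -8.5 cm

-8.5 cm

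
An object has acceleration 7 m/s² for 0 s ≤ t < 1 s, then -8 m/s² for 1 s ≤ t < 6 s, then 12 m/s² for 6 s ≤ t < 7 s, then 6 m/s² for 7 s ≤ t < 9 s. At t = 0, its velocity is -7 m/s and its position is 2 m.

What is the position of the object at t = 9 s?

On each constant-a segment, Δv = aΔt and Δx = v₀Δt + ½aΔt²; chain segment to segment.
0–1 s: v starts -7 m/s; Δx = -7·1 + ½·7·1² = -3.5 m; v ends 0 m/s.
1–6 s: v starts 0 m/s; Δx = 0·5 + ½·-8·5² = -100 m; v ends -40 m/s.
6–7 s: v starts -40 m/s; Δx = -40·1 + ½·12·1² = -34 m; v ends -28 m/s.
7–9 s: v starts -28 m/s; Δx = -28·2 + ½·6·2² = -44 m; v ends -16 m/s.
x(9) = 2 + Σ Δx = -179.5 m.

-179.5 m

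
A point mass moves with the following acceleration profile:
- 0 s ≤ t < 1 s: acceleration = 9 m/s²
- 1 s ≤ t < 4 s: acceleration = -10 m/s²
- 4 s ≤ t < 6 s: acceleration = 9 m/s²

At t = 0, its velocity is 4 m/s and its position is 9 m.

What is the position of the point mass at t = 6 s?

On each constant-a segment, Δv = aΔt and Δx = v₀Δt + ½aΔt²; chain segment to segment.
0–1 s: v starts 4 m/s; Δx = 4·1 + ½·9·1² = 8.5 m; v ends 13 m/s.
1–4 s: v starts 13 m/s; Δx = 13·3 + ½·-10·3² = -6 m; v ends -17 m/s.
4–6 s: v starts -17 m/s; Δx = -17·2 + ½·9·2² = -16 m; v ends 1 m/s.
x(6) = 9 + Σ Δx = -4.5 m.

-4.5 m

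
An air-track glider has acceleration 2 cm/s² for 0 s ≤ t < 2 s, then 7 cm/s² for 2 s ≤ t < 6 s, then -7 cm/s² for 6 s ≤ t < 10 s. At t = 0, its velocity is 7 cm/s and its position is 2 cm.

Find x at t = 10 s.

220 cm

On each constant-a segment, Δv = aΔt and Δx = v₀Δt + ½aΔt²; chain segment to segment.
0–2 s: v starts 7 cm/s; Δx = 7·2 + ½·2·2² = 18 cm; v ends 11 cm/s.
2–6 s: v starts 11 cm/s; Δx = 11·4 + ½·7·4² = 100 cm; v ends 39 cm/s.
6–10 s: v starts 39 cm/s; Δx = 39·4 + ½·-7·4² = 100 cm; v ends 11 cm/s.
x(10) = 2 + Σ Δx = 220 cm.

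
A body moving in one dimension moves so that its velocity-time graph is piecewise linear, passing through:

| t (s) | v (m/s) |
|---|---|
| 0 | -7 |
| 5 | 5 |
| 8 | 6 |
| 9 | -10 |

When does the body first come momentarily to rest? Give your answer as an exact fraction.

t = 35/12 s

v changes sign on 0–5 s (from -7 to 5); the graph is linear there, so v = 0 at t = 0 + (7)·(5 − 0)/(5 − -7) = 35/12 s.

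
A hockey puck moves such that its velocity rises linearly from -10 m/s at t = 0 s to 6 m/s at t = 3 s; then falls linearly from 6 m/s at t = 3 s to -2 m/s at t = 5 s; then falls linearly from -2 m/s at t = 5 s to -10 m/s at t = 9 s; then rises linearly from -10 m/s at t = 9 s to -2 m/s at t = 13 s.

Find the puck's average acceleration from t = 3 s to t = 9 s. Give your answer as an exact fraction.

-8/3 m/s²

Average acceleration = Δv/Δt = (-10 − 6)/(9 − 3) = -8/3 m/s².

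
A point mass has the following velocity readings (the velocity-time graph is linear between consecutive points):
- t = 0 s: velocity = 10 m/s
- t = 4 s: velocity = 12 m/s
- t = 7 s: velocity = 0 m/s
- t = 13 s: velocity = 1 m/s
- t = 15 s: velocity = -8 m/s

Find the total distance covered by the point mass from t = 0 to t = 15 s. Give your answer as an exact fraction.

650/9 m

Total distance travelled is ∫|v| dt — sum the magnitudes of each area piece.
0–4 s: |½(10 + 12)(4)| = 44 m
4–7 s: |½(12 + 0)(3)| = 18 m
7–13 s: |½(0 + 1)(6)| = 3 m
13–15 s: v = 0 at t = 119/9 s; triangle areas 1/9 + 64/9 = 65/9 m
Total distance = 650/9 m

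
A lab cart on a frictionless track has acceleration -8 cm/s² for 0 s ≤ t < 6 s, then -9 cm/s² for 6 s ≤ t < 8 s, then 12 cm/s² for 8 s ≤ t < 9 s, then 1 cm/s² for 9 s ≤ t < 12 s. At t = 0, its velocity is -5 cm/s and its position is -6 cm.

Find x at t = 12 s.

-541.5 cm

On each constant-a segment, Δv = aΔt and Δx = v₀Δt + ½aΔt²; chain segment to segment.
0–6 s: v starts -5 cm/s; Δx = -5·6 + ½·-8·6² = -174 cm; v ends -53 cm/s.
6–8 s: v starts -53 cm/s; Δx = -53·2 + ½·-9·2² = -124 cm; v ends -71 cm/s.
8–9 s: v starts -71 cm/s; Δx = -71·1 + ½·12·1² = -65 cm; v ends -59 cm/s.
9–12 s: v starts -59 cm/s; Δx = -59·3 + ½·1·3² = -172.5 cm; v ends -56 cm/s.
x(12) = -6 + Σ Δx = -541.5 cm.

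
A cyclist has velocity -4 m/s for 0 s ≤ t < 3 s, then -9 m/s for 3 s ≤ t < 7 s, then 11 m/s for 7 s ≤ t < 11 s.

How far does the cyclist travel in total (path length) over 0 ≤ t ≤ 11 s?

Distance (not displacement) is the total path length: add the absolute areas under v-t.
0–3 s: |-4| × 3 = 12 m
3–7 s: |-9| × 4 = 36 m
7–11 s: |11| × 4 = 44 m
Total distance = 92 m

92 m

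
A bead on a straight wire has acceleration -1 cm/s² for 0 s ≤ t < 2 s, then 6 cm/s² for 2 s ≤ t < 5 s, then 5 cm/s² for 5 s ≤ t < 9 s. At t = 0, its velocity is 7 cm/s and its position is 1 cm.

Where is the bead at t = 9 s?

On each constant-a segment, Δv = aΔt and Δx = v₀Δt + ½aΔt²; chain segment to segment.
0–2 s: v starts 7 cm/s; Δx = 7·2 + ½·-1·2² = 12 cm; v ends 5 cm/s.
2–5 s: v starts 5 cm/s; Δx = 5·3 + ½·6·3² = 42 cm; v ends 23 cm/s.
5–9 s: v starts 23 cm/s; Δx = 23·4 + ½·5·4² = 132 cm; v ends 43 cm/s.
x(9) = 1 + Σ Δx = 187 cm.

187 cm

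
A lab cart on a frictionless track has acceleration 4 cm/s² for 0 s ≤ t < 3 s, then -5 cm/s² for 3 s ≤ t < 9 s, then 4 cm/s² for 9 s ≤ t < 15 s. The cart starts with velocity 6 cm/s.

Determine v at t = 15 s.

12 cm/s

Δv equals the area under the a-t graph; then v = v₀ + Δv.
0–3 s: 4 × 3 = 12 cm/s
3–9 s: -5 × 6 = -30 cm/s
9–15 s: 4 × 6 = 24 cm/s
Δv = 6 cm/s, so v(15) = 6 + (6) = 12 cm/s.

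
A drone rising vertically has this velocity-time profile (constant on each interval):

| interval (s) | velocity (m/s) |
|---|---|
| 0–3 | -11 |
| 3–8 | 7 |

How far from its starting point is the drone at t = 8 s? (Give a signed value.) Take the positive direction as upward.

2 m

Net displacement equals the area under the velocity-time graph (areas below the axis count negative).
0–3 s: -11 × 3 = -33 m
3–8 s: 7 × 5 = 35 m
Net displacement = 2 m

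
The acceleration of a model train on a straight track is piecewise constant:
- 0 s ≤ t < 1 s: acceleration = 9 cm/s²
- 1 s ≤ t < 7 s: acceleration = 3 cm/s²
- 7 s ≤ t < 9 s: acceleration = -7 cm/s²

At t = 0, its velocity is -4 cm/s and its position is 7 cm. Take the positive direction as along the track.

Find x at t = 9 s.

On each constant-a segment, Δv = aΔt and Δx = v₀Δt + ½aΔt²; chain segment to segment.
0–1 s: v starts -4 cm/s; Δx = -4·1 + ½·9·1² = 0.5 cm; v ends 5 cm/s.
1–7 s: v starts 5 cm/s; Δx = 5·6 + ½·3·6² = 84 cm; v ends 23 cm/s.
7–9 s: v starts 23 cm/s; Δx = 23·2 + ½·-7·2² = 32 cm; v ends 9 cm/s.
x(9) = 7 + Σ Δx = 123.5 cm.

123.5 cm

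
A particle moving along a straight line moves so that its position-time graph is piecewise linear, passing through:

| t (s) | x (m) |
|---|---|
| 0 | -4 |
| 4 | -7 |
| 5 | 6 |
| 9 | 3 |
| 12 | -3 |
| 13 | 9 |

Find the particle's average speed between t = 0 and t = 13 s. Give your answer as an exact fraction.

Average speed = (total path length)/(elapsed time); on a piecewise-linear x-t graph the path length is Σ|Δx|.
0–4 s: |Δx| = |-7 − -4| = 3 m
4–5 s: |Δx| = |6 − -7| = 13 m
5–9 s: |Δx| = |3 − 6| = 3 m
9–12 s: |Δx| = |-3 − 3| = 6 m
12–13 s: |Δx| = |9 − -3| = 12 m
Total path = 37 m; average speed = 37/13 = 37/13 m/s.

37/13 m/s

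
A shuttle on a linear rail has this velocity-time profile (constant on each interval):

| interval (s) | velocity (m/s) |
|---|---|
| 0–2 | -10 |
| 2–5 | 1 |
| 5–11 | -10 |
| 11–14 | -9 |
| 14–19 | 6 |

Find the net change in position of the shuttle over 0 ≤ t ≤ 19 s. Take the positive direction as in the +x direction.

-74 m

Displacement is the signed area under the v-t curve.
0–2 s: -10 × 2 = -20 m
2–5 s: 1 × 3 = 3 m
5–11 s: -10 × 6 = -60 m
11–14 s: -9 × 3 = -27 m
14–19 s: 6 × 5 = 30 m
Net displacement = -74 m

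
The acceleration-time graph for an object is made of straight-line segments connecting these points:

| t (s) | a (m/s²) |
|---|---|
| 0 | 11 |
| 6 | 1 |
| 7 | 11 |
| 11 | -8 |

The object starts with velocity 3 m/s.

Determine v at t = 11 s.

51 m/s

Δv equals the area under the a-t graph; then v = v₀ + Δv.
0–6 s: ½(11 + 1)(6) = 36 m/s
6–7 s: ½(1 + 11)(1) = 6 m/s
7–11 s: ½(11 + -8)(4) = 6 m/s
Δv = 48 m/s, so v(11) = 3 + (48) = 51 m/s.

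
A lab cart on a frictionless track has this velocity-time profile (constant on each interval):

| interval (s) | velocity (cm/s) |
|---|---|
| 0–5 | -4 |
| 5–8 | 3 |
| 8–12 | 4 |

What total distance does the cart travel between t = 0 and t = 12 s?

45 cm

Total distance travelled is ∫|v| dt — sum the magnitudes of each area piece.
0–5 s: |-4| × 5 = 20 cm
5–8 s: |3| × 3 = 9 cm
8–12 s: |4| × 4 = 16 cm
Total distance = 45 cm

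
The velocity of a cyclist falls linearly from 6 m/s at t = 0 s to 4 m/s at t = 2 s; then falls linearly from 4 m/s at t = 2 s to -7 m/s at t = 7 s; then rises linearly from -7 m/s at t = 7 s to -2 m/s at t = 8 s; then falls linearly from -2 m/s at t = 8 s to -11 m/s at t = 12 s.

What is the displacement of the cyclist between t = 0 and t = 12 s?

-28 m

Displacement is the signed area under the v-t curve.
0–2 s: ½(6 + 4)(2) = 10 m
2–7 s: ½(4 + -7)(5) = -7.5 m
7–8 s: ½(-7 + -2)(1) = -4.5 m
8–12 s: ½(-2 + -11)(4) = -26 m
Net displacement = -28 m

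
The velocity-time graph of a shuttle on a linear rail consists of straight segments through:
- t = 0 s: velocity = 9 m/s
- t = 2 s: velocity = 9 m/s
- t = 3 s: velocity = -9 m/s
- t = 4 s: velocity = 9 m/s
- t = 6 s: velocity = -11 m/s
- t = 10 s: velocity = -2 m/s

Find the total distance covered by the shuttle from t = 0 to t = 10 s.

63.1 m

Total distance travelled is ∫|v| dt — sum the magnitudes of each area piece.
0–2 s: |9| × 2 = 18 m
2–3 s: v = 0 at t = 2.5 s; triangle areas 2.25 + 2.25 = 4.5 m
3–4 s: v = 0 at t = 3.5 s; triangle areas 2.25 + 2.25 = 4.5 m
4–6 s: v = 0 at t = 4.9 s; triangle areas 4.05 + 6.05 = 10.1 m
6–10 s: |½(-11 + -2)(4)| = 26 m
Total distance = 63.1 m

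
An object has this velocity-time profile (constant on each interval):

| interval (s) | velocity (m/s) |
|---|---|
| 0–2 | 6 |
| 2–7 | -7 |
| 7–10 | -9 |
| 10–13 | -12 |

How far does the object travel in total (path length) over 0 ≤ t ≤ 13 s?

Distance (not displacement) is the total path length: add the absolute areas under v-t.
0–2 s: |6| × 2 = 12 m
2–7 s: |-7| × 5 = 35 m
7–10 s: |-9| × 3 = 27 m
10–13 s: |-12| × 3 = 36 m
Total distance = 110 m

110 m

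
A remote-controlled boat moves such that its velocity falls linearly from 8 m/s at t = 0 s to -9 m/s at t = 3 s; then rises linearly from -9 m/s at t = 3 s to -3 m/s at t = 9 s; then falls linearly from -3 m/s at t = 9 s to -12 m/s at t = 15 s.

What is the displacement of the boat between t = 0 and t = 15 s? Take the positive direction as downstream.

-82.5 m

Displacement is the signed area under the v-t curve.
0–3 s: ½(8 + -9)(3) = -1.5 m
3–9 s: ½(-9 + -3)(6) = -36 m
9–15 s: ½(-3 + -12)(6) = -45 m
Net displacement = -82.5 m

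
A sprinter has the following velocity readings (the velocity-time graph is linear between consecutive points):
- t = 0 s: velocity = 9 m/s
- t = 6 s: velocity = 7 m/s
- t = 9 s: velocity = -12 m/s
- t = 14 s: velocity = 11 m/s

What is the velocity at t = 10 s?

On 9–14 s the graph is linear from -12 to 11 m/s: v(10) = -12 + (11 − -12)·(10 − 9)/(14 − 9) = -7.4 m/s.

-7.4 m/s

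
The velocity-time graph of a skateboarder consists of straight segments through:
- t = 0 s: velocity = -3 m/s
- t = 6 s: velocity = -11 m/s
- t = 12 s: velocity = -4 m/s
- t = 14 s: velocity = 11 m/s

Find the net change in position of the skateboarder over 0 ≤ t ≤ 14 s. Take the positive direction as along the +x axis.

-80 m

Displacement is the signed area under the v-t curve.
0–6 s: ½(-3 + -11)(6) = -42 m
6–12 s: ½(-11 + -4)(6) = -45 m
12–14 s: ½(-4 + 11)(2) = 7 m
Net displacement = -80 m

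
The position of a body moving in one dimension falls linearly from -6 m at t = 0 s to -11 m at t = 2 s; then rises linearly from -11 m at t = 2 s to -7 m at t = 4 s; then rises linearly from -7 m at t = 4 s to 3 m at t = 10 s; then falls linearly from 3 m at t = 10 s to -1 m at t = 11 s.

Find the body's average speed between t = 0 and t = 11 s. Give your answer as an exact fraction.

Average speed = (total path length)/(elapsed time); on a piecewise-linear x-t graph the path length is Σ|Δx|.
0–2 s: |Δx| = |-11 − -6| = 5 m
2–4 s: |Δx| = |-7 − -11| = 4 m
4–10 s: |Δx| = |3 − -7| = 10 m
10–11 s: |Δx| = |-1 − 3| = 4 m
Total path = 23 m; average speed = 23/11 = 23/11 m/s.

23/11 m/s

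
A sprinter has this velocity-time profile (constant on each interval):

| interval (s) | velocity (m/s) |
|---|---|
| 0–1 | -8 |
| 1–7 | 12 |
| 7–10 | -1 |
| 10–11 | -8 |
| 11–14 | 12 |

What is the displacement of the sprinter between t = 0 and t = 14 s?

Net displacement equals the area under the velocity-time graph (areas below the axis count negative).
0–1 s: -8 × 1 = -8 m
1–7 s: 12 × 6 = 72 m
7–10 s: -1 × 3 = -3 m
10–11 s: -8 × 1 = -8 m
11–14 s: 12 × 3 = 36 m
Net displacement = 89 m

89 m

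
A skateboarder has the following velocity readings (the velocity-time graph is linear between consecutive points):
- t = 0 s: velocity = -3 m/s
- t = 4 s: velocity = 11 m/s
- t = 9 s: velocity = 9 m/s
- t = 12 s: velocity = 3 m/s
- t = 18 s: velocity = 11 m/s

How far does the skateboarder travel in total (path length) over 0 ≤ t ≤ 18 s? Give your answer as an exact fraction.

Total distance travelled is ∫|v| dt — sum the magnitudes of each area piece.
0–4 s: v = 0 at t = 6/7 s; triangle areas 9/7 + 121/7 = 130/7 m
4–9 s: |½(11 + 9)(5)| = 50 m
9–12 s: |½(9 + 3)(3)| = 18 m
12–18 s: |½(3 + 11)(6)| = 42 m
Total distance = 900/7 m

900/7 m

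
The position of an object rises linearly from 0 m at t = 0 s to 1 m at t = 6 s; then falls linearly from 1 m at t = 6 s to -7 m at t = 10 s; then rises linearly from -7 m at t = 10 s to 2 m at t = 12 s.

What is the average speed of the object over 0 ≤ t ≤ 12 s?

1.5 m/s

Average speed = (total path length)/(elapsed time); on a piecewise-linear x-t graph the path length is Σ|Δx|.
0–6 s: |Δx| = |1 − 0| = 1 m
6–10 s: |Δx| = |-7 − 1| = 8 m
10–12 s: |Δx| = |2 − -7| = 9 m
Total path = 18 m; average speed = 18/12 = 1.5 m/s.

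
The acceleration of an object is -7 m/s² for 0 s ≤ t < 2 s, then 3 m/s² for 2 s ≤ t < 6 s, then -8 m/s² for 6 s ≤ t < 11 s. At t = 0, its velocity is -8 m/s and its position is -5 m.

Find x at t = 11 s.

-249 m

On each constant-a segment, Δv = aΔt and Δx = v₀Δt + ½aΔt²; chain segment to segment.
0–2 s: v starts -8 m/s; Δx = -8·2 + ½·-7·2² = -30 m; v ends -22 m/s.
2–6 s: v starts -22 m/s; Δx = -22·4 + ½·3·4² = -64 m; v ends -10 m/s.
6–11 s: v starts -10 m/s; Δx = -10·5 + ½·-8·5² = -150 m; v ends -50 m/s.
x(11) = -5 + Σ Δx = -249 m.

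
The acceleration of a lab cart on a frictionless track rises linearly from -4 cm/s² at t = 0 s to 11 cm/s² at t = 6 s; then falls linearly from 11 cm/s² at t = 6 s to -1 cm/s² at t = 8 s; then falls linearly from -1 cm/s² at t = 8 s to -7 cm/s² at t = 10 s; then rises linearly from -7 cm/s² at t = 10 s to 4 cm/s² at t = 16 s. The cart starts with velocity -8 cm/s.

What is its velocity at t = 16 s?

Δv equals the area under the a-t graph; then v = v₀ + Δv.
0–6 s: ½(-4 + 11)(6) = 21 cm/s
6–8 s: ½(11 + -1)(2) = 10 cm/s
8–10 s: ½(-1 + -7)(2) = -8 cm/s
10–16 s: ½(-7 + 4)(6) = -9 cm/s
Δv = 14 cm/s, so v(16) = -8 + (14) = 6 cm/s.

6 cm/s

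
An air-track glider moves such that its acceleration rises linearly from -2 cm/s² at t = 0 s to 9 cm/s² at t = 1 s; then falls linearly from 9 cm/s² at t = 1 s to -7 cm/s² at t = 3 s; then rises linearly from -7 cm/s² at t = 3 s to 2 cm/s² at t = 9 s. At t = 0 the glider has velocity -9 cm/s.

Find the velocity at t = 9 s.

-18.5 cm/s

Δv equals the area under the a-t graph; then v = v₀ + Δv.
0–1 s: ½(-2 + 9)(1) = 3.5 cm/s
1–3 s: ½(9 + -7)(2) = 2 cm/s
3–9 s: ½(-7 + 2)(6) = -15 cm/s
Δv = -9.5 cm/s, so v(9) = -9 + (-9.5) = -18.5 cm/s.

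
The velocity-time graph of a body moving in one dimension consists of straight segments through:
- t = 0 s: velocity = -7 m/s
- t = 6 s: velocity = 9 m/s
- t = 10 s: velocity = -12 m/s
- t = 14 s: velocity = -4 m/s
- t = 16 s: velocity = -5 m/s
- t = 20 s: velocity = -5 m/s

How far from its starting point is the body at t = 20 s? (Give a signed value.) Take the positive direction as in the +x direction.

-61 m

Displacement is the signed area under the v-t curve.
0–6 s: ½(-7 + 9)(6) = 6 m
6–10 s: ½(9 + -12)(4) = -6 m
10–14 s: ½(-12 + -4)(4) = -32 m
14–16 s: ½(-4 + -5)(2) = -9 m
16–20 s: -5 × 4 = -20 m
Net displacement = -61 m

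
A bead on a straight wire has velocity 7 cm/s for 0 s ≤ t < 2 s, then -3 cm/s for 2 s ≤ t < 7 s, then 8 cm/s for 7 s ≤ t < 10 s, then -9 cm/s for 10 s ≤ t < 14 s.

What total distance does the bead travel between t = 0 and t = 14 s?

Total distance travelled is ∫|v| dt — sum the magnitudes of each area piece.
0–2 s: |7| × 2 = 14 cm
2–7 s: |-3| × 5 = 15 cm
7–10 s: |8| × 3 = 24 cm
10–14 s: |-9| × 4 = 36 cm
Total distance = 89 cm

89 cm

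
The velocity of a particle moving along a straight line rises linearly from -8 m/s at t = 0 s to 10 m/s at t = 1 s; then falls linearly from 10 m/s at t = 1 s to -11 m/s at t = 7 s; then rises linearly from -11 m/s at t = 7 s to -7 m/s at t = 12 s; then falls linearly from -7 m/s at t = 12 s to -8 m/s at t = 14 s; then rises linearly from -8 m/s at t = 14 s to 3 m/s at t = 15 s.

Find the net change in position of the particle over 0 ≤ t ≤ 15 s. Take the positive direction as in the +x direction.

Displacement is the signed area under the v-t curve.
0–1 s: ½(-8 + 10)(1) = 1 m
1–7 s: ½(10 + -11)(6) = -3 m
7–12 s: ½(-11 + -7)(5) = -45 m
12–14 s: ½(-7 + -8)(2) = -15 m
14–15 s: ½(-8 + 3)(1) = -2.5 m
Net displacement = -64.5 m

-64.5 m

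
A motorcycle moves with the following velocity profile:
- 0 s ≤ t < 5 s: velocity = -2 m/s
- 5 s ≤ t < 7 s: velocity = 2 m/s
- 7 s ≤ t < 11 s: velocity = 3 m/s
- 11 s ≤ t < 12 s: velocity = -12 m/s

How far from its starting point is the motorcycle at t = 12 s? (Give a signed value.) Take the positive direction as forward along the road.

Displacement is the signed area under the v-t curve.
0–5 s: -2 × 5 = -10 m
5–7 s: 2 × 2 = 4 m
7–11 s: 3 × 4 = 12 m
11–12 s: -12 × 1 = -12 m
Net displacement = -6 m

-6 m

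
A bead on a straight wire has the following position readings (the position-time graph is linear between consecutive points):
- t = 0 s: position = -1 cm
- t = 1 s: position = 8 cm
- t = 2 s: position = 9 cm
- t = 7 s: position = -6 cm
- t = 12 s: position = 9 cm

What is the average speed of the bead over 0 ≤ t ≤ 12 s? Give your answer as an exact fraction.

10/3 cm/s

Average speed = (total path length)/(elapsed time); on a piecewise-linear x-t graph the path length is Σ|Δx|.
0–1 s: |Δx| = |8 − -1| = 9 cm
1–2 s: |Δx| = |9 − 8| = 1 cm
2–7 s: |Δx| = |-6 − 9| = 15 cm
7–12 s: |Δx| = |9 − -6| = 15 cm
Total path = 40 cm; average speed = 40/12 = 10/3 cm/s.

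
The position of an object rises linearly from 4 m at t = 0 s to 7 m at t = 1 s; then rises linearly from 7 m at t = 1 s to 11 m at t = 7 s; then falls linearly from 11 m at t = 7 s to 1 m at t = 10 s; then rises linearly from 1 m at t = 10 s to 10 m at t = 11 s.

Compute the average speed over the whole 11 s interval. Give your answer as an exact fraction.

Average speed = (total path length)/(elapsed time); on a piecewise-linear x-t graph the path length is Σ|Δx|.
0–1 s: |Δx| = |7 − 4| = 3 m
1–7 s: |Δx| = |11 − 7| = 4 m
7–10 s: |Δx| = |1 − 11| = 10 m
10–11 s: |Δx| = |10 − 1| = 9 m
Total path = 26 m; average speed = 26/11 = 26/11 m/s.

26/11 m/s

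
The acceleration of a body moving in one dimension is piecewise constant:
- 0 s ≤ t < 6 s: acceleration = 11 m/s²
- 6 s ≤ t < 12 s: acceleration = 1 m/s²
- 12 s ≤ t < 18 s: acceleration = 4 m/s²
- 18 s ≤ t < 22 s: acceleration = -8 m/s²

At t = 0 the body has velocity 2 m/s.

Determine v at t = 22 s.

Δv equals the area under the a-t graph; then v = v₀ + Δv.
0–6 s: 11 × 6 = 66 m/s
6–12 s: 1 × 6 = 6 m/s
12–18 s: 4 × 6 = 24 m/s
18–22 s: -8 × 4 = -32 m/s
Δv = 64 m/s, so v(22) = 2 + (64) = 66 m/s.

66 m/s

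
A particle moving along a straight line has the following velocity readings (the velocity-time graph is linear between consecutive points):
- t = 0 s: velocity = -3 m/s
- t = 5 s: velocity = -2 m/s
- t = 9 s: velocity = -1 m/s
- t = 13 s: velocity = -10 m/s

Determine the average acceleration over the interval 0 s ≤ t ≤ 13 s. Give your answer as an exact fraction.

Average acceleration = Δv/Δt = (-10 − -3)/(13 − 0) = -7/13 m/s².

-7/13 m/s²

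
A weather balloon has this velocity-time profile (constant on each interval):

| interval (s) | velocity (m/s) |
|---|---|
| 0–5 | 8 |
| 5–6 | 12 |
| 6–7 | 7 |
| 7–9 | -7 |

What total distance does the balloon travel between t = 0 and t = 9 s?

73 m

Total distance travelled is ∫|v| dt — sum the magnitudes of each area piece.
0–5 s: |8| × 5 = 40 m
5–6 s: |12| × 1 = 12 m
6–7 s: |7| × 1 = 7 m
7–9 s: |-7| × 2 = 14 m
Total distance = 73 m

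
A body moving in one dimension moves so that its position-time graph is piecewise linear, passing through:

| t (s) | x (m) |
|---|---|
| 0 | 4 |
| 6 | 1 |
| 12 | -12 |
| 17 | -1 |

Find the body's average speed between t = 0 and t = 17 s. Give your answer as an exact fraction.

27/17 m/s

Average speed = (total path length)/(elapsed time); on a piecewise-linear x-t graph the path length is Σ|Δx|.
0–6 s: |Δx| = |1 − 4| = 3 m
6–12 s: |Δx| = |-12 − 1| = 13 m
12–17 s: |Δx| = |-1 − -12| = 11 m
Total path = 27 m; average speed = 27/17 = 27/17 m/s.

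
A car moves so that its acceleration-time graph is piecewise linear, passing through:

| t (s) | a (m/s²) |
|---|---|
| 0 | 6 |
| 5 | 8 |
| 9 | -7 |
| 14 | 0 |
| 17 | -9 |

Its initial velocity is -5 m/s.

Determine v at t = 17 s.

Δv equals the area under the a-t graph; then v = v₀ + Δv.
0–5 s: ½(6 + 8)(5) = 35 m/s
5–9 s: ½(8 + -7)(4) = 2 m/s
9–14 s: ½(-7 + 0)(5) = -17.5 m/s
14–17 s: ½(0 + -9)(3) = -13.5 m/s
Δv = 6 m/s, so v(17) = -5 + (6) = 1 m/s.

1 m/s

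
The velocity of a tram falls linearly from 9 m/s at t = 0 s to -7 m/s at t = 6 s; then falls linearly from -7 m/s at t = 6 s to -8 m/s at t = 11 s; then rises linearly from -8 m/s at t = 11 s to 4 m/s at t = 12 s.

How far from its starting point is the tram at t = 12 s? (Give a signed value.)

-33.5 m

Displacement is the signed area under the v-t curve.
0–6 s: ½(9 + -7)(6) = 6 m
6–11 s: ½(-7 + -8)(5) = -37.5 m
11–12 s: ½(-8 + 4)(1) = -2 m
Net displacement = -33.5 m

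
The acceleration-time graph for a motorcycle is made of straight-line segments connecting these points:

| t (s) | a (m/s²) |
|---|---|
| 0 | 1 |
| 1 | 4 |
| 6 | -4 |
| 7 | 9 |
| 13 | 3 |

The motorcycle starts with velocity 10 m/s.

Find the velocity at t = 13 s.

51 m/s

Δv equals the area under the a-t graph; then v = v₀ + Δv.
0–1 s: ½(1 + 4)(1) = 2.5 m/s
1–6 s: ½(4 + -4)(5) = 0 m/s
6–7 s: ½(-4 + 9)(1) = 2.5 m/s
7–13 s: ½(9 + 3)(6) = 36 m/s
Δv = 41 m/s, so v(13) = 10 + (41) = 51 m/s.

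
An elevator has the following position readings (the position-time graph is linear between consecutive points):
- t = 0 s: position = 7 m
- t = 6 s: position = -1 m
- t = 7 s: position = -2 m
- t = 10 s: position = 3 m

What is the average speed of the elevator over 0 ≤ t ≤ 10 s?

Average speed = (total path length)/(elapsed time); on a piecewise-linear x-t graph the path length is Σ|Δx|.
0–6 s: |Δx| = |-1 − 7| = 8 m
6–7 s: |Δx| = |-2 − -1| = 1 m
7–10 s: |Δx| = |3 − -2| = 5 m
Total path = 14 m; average speed = 14/10 = 1.4 m/s.

1.4 m/s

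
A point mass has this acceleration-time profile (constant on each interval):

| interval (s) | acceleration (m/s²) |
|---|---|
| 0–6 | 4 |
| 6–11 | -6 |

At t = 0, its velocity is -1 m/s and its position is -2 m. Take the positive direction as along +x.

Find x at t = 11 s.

On each constant-a segment, Δv = aΔt and Δx = v₀Δt + ½aΔt²; chain segment to segment.
0–6 s: v starts -1 m/s; Δx = -1·6 + ½·4·6² = 66 m; v ends 23 m/s.
6–11 s: v starts 23 m/s; Δx = 23·5 + ½·-6·5² = 40 m; v ends -7 m/s.
x(11) = -2 + Σ Δx = 104 m.

104 m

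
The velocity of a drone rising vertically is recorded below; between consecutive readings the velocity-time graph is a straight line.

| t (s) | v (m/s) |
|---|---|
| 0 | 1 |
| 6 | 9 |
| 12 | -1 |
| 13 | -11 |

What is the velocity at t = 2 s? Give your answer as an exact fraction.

On 0–6 s the graph is linear from 1 to 9 m/s: v(2) = 1 + (9 − 1)·(2 − 0)/(6 − 0) = 11/3 m/s.

11/3 m/s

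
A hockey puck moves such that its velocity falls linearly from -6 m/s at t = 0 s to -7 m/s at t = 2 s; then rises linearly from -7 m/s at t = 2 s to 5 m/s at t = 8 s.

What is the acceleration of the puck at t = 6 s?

2 m/s²

Acceleration is the slope of the v-t graph on 2–8 s: (5 − -7)/(8 − 2) = 2 m/s².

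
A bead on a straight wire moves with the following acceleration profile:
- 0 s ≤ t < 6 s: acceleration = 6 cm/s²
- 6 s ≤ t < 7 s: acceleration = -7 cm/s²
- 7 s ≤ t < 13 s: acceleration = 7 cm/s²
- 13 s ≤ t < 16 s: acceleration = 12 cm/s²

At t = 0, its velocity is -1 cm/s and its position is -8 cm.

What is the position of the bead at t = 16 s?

On each constant-a segment, Δv = aΔt and Δx = v₀Δt + ½aΔt²; chain segment to segment.
0–6 s: v starts -1 cm/s; Δx = -1·6 + ½·6·6² = 102 cm; v ends 35 cm/s.
6–7 s: v starts 35 cm/s; Δx = 35·1 + ½·-7·1² = 31.5 cm; v ends 28 cm/s.
7–13 s: v starts 28 cm/s; Δx = 28·6 + ½·7·6² = 294 cm; v ends 70 cm/s.
13–16 s: v starts 70 cm/s; Δx = 70·3 + ½·12·3² = 264 cm; v ends 106 cm/s.
x(16) = -8 + Σ Δx = 683.5 cm.

683.5 cm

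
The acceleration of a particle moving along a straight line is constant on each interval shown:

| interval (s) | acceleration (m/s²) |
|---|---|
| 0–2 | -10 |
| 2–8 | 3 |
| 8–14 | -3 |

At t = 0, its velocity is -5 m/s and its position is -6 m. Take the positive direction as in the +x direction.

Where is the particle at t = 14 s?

-228 m

On each constant-a segment, Δv = aΔt and Δx = v₀Δt + ½aΔt²; chain segment to segment.
0–2 s: v starts -5 m/s; Δx = -5·2 + ½·-10·2² = -30 m; v ends -25 m/s.
2–8 s: v starts -25 m/s; Δx = -25·6 + ½·3·6² = -96 m; v ends -7 m/s.
8–14 s: v starts -7 m/s; Δx = -7·6 + ½·-3·6² = -96 m; v ends -25 m/s.
x(14) = -6 + Σ Δx = -228 m.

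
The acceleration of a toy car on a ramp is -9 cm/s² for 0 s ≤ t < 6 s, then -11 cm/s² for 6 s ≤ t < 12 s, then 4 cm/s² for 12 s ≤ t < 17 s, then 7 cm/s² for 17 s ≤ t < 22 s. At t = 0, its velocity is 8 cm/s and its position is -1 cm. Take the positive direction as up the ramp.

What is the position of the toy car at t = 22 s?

-1471.5 cm

On each constant-a segment, Δv = aΔt and Δx = v₀Δt + ½aΔt²; chain segment to segment.
0–6 s: v starts 8 cm/s; Δx = 8·6 + ½·-9·6² = -114 cm; v ends -46 cm/s.
6–12 s: v starts -46 cm/s; Δx = -46·6 + ½·-11·6² = -474 cm; v ends -112 cm/s.
12–17 s: v starts -112 cm/s; Δx = -112·5 + ½·4·5² = -510 cm; v ends -92 cm/s.
17–22 s: v starts -92 cm/s; Δx = -92·5 + ½·7·5² = -372.5 cm; v ends -57 cm/s.
x(22) = -1 + Σ Δx = -1471.5 cm.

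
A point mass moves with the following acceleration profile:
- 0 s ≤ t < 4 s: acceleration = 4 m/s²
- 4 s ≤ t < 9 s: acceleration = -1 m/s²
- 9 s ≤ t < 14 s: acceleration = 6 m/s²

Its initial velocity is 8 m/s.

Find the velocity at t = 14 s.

Δv equals the area under the a-t graph; then v = v₀ + Δv.
0–4 s: 4 × 4 = 16 m/s
4–9 s: -1 × 5 = -5 m/s
9–14 s: 6 × 5 = 30 m/s
Δv = 41 m/s, so v(14) = 8 + (41) = 49 m/s.

49 m/s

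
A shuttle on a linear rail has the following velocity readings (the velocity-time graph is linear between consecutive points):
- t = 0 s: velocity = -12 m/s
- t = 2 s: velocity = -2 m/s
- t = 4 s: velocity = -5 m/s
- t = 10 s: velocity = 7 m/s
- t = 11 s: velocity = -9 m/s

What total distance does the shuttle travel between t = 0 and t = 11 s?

43.5625 m

Total distance travelled is ∫|v| dt — sum the magnitudes of each area piece.
0–2 s: |½(-12 + -2)(2)| = 14 m
2–4 s: |½(-2 + -5)(2)| = 7 m
4–10 s: v = 0 at t = 6.5 s; triangle areas 6.25 + 12.25 = 18.5 m
10–11 s: v = 0 at t = 10.4375 s; triangle areas 1.53125 + 2.53125 = 4.0625 m
Total distance = 43.5625 m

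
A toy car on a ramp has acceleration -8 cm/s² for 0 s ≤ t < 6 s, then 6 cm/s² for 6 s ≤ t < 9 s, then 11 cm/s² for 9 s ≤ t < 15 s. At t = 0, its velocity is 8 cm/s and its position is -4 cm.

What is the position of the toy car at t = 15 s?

On each constant-a segment, Δv = aΔt and Δx = v₀Δt + ½aΔt²; chain segment to segment.
0–6 s: v starts 8 cm/s; Δx = 8·6 + ½·-8·6² = -96 cm; v ends -40 cm/s.
6–9 s: v starts -40 cm/s; Δx = -40·3 + ½·6·3² = -93 cm; v ends -22 cm/s.
9–15 s: v starts -22 cm/s; Δx = -22·6 + ½·11·6² = 66 cm; v ends 44 cm/s.
x(15) = -4 + Σ Δx = -127 cm.

-127 cm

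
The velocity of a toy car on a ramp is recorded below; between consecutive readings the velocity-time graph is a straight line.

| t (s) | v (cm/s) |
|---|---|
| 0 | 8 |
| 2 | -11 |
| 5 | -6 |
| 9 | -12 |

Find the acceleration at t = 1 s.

Acceleration is the slope of the v-t graph on 0–2 s: (-11 − 8)/(2 − 0) = -9.5 cm/s².

-9.5 cm/s²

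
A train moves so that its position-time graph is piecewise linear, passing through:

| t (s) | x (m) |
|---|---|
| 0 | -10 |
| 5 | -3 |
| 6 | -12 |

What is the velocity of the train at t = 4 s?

1.4 m/s

Velocity is the slope of the x-t graph on 0–5 s: (-3 − -10)/(5 − 0) = 1.4 m/s.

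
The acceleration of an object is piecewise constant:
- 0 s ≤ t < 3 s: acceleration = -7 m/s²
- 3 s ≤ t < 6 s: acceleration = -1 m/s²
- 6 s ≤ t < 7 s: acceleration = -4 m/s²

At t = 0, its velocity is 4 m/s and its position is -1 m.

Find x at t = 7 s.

On each constant-a segment, Δv = aΔt and Δx = v₀Δt + ½aΔt²; chain segment to segment.
0–3 s: v starts 4 m/s; Δx = 4·3 + ½·-7·3² = -19.5 m; v ends -17 m/s.
3–6 s: v starts -17 m/s; Δx = -17·3 + ½·-1·3² = -55.5 m; v ends -20 m/s.
6–7 s: v starts -20 m/s; Δx = -20·1 + ½·-4·1² = -22 m; v ends -24 m/s.
x(7) = -1 + Σ Δx = -98 m.

-98 m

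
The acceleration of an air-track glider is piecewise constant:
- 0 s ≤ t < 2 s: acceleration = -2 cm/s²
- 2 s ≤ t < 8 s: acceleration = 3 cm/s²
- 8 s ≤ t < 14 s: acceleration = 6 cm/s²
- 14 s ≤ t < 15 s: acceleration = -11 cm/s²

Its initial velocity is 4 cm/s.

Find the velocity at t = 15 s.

43 cm/s

Δv equals the area under the a-t graph; then v = v₀ + Δv.
0–2 s: -2 × 2 = -4 cm/s
2–8 s: 3 × 6 = 18 cm/s
8–14 s: 6 × 6 = 36 cm/s
14–15 s: -11 × 1 = -11 cm/s
Δv = 39 cm/s, so v(15) = 4 + (39) = 43 cm/s.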